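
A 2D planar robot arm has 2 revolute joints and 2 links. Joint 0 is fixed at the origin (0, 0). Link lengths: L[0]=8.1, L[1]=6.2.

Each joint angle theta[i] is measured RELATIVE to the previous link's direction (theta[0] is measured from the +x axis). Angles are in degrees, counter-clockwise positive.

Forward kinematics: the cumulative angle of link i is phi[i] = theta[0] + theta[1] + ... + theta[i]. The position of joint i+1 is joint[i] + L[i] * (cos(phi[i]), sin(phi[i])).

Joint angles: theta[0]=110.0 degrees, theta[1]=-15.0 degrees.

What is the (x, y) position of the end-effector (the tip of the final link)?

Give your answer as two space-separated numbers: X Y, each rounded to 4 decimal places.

Answer: -3.3107 13.7879

Derivation:
joint[0] = (0.0000, 0.0000)  (base)
link 0: phi[0] = 110 = 110 deg
  cos(110 deg) = -0.3420, sin(110 deg) = 0.9397
  joint[1] = (0.0000, 0.0000) + 8.1 * (-0.3420, 0.9397) = (0.0000 + -2.7704, 0.0000 + 7.6115) = (-2.7704, 7.6115)
link 1: phi[1] = 110 + -15 = 95 deg
  cos(95 deg) = -0.0872, sin(95 deg) = 0.9962
  joint[2] = (-2.7704, 7.6115) + 6.2 * (-0.0872, 0.9962) = (-2.7704 + -0.5404, 7.6115 + 6.1764) = (-3.3107, 13.7879)
End effector: (-3.3107, 13.7879)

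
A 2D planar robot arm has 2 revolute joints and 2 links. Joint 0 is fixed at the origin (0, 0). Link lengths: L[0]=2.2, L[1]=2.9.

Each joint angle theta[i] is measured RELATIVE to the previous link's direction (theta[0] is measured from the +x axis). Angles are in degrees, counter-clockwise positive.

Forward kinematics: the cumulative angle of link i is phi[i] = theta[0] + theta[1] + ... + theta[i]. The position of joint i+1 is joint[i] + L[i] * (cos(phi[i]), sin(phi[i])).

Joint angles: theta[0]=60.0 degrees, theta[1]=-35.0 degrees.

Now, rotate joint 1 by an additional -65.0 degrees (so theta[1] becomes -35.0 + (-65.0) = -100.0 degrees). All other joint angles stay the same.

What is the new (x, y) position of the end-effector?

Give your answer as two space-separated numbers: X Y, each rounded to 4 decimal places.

Answer: 3.3215 0.0412

Derivation:
joint[0] = (0.0000, 0.0000)  (base)
link 0: phi[0] = 60 = 60 deg
  cos(60 deg) = 0.5000, sin(60 deg) = 0.8660
  joint[1] = (0.0000, 0.0000) + 2.2 * (0.5000, 0.8660) = (0.0000 + 1.1000, 0.0000 + 1.9053) = (1.1000, 1.9053)
link 1: phi[1] = 60 + -100 = -40 deg
  cos(-40 deg) = 0.7660, sin(-40 deg) = -0.6428
  joint[2] = (1.1000, 1.9053) + 2.9 * (0.7660, -0.6428) = (1.1000 + 2.2215, 1.9053 + -1.8641) = (3.3215, 0.0412)
End effector: (3.3215, 0.0412)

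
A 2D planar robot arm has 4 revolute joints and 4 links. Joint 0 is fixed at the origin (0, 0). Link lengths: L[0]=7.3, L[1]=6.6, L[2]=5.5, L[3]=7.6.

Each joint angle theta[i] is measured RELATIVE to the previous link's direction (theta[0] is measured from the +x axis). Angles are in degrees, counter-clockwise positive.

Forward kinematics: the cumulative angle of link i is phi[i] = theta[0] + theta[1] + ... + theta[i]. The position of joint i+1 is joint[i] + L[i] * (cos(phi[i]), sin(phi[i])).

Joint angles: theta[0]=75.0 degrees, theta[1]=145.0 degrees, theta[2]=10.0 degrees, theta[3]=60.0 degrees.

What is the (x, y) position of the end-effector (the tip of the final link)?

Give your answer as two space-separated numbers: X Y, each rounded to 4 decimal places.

joint[0] = (0.0000, 0.0000)  (base)
link 0: phi[0] = 75 = 75 deg
  cos(75 deg) = 0.2588, sin(75 deg) = 0.9659
  joint[1] = (0.0000, 0.0000) + 7.3 * (0.2588, 0.9659) = (0.0000 + 1.8894, 0.0000 + 7.0513) = (1.8894, 7.0513)
link 1: phi[1] = 75 + 145 = 220 deg
  cos(220 deg) = -0.7660, sin(220 deg) = -0.6428
  joint[2] = (1.8894, 7.0513) + 6.6 * (-0.7660, -0.6428) = (1.8894 + -5.0559, 7.0513 + -4.2424) = (-3.1665, 2.8089)
link 2: phi[2] = 75 + 145 + 10 = 230 deg
  cos(230 deg) = -0.6428, sin(230 deg) = -0.7660
  joint[3] = (-3.1665, 2.8089) + 5.5 * (-0.6428, -0.7660) = (-3.1665 + -3.5353, 2.8089 + -4.2132) = (-6.7018, -1.4044)
link 3: phi[3] = 75 + 145 + 10 + 60 = 290 deg
  cos(290 deg) = 0.3420, sin(290 deg) = -0.9397
  joint[4] = (-6.7018, -1.4044) + 7.6 * (0.3420, -0.9397) = (-6.7018 + 2.5994, -1.4044 + -7.1417) = (-4.1025, -8.5460)
End effector: (-4.1025, -8.5460)

Answer: -4.1025 -8.5460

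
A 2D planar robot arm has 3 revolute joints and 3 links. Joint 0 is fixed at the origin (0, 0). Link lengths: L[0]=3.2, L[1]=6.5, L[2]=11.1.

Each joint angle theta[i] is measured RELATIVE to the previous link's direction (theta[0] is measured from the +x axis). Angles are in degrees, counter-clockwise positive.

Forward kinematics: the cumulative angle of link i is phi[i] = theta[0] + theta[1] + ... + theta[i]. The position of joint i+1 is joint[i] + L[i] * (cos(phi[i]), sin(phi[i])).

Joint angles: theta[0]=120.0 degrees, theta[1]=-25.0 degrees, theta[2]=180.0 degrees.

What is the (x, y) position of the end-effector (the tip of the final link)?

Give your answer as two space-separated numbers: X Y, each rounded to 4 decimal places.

Answer: -1.1991 -1.8112

Derivation:
joint[0] = (0.0000, 0.0000)  (base)
link 0: phi[0] = 120 = 120 deg
  cos(120 deg) = -0.5000, sin(120 deg) = 0.8660
  joint[1] = (0.0000, 0.0000) + 3.2 * (-0.5000, 0.8660) = (0.0000 + -1.6000, 0.0000 + 2.7713) = (-1.6000, 2.7713)
link 1: phi[1] = 120 + -25 = 95 deg
  cos(95 deg) = -0.0872, sin(95 deg) = 0.9962
  joint[2] = (-1.6000, 2.7713) + 6.5 * (-0.0872, 0.9962) = (-1.6000 + -0.5665, 2.7713 + 6.4753) = (-2.1665, 9.2465)
link 2: phi[2] = 120 + -25 + 180 = 275 deg
  cos(275 deg) = 0.0872, sin(275 deg) = -0.9962
  joint[3] = (-2.1665, 9.2465) + 11.1 * (0.0872, -0.9962) = (-2.1665 + 0.9674, 9.2465 + -11.0578) = (-1.1991, -1.8112)
End effector: (-1.1991, -1.8112)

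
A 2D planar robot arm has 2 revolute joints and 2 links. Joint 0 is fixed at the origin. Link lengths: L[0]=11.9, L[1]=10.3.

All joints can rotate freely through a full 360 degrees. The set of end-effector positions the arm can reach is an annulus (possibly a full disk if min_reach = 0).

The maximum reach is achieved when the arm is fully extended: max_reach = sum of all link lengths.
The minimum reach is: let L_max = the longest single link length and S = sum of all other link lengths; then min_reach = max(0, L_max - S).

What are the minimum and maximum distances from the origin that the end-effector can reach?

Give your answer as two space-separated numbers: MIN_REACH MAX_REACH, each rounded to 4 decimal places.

Answer: 1.6000 22.2000

Derivation:
Link lengths: [11.9, 10.3]
max_reach = 11.9 + 10.3 = 22.2
L_max = max([11.9, 10.3]) = 11.9
S (sum of others) = 22.2 - 11.9 = 10.3
min_reach = max(0, 11.9 - 10.3) = max(0, 1.6) = 1.6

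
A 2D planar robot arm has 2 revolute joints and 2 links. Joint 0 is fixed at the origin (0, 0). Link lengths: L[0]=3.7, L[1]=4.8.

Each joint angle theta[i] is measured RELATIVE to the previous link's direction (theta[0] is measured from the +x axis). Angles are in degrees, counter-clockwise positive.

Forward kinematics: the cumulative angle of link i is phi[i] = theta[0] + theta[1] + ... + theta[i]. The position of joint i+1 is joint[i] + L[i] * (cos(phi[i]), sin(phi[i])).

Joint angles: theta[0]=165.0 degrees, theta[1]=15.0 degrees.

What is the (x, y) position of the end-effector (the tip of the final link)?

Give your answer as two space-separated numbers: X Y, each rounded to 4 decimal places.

Answer: -8.3739 0.9576

Derivation:
joint[0] = (0.0000, 0.0000)  (base)
link 0: phi[0] = 165 = 165 deg
  cos(165 deg) = -0.9659, sin(165 deg) = 0.2588
  joint[1] = (0.0000, 0.0000) + 3.7 * (-0.9659, 0.2588) = (0.0000 + -3.5739, 0.0000 + 0.9576) = (-3.5739, 0.9576)
link 1: phi[1] = 165 + 15 = 180 deg
  cos(180 deg) = -1.0000, sin(180 deg) = 0.0000
  joint[2] = (-3.5739, 0.9576) + 4.8 * (-1.0000, 0.0000) = (-3.5739 + -4.8000, 0.9576 + 0.0000) = (-8.3739, 0.9576)
End effector: (-8.3739, 0.9576)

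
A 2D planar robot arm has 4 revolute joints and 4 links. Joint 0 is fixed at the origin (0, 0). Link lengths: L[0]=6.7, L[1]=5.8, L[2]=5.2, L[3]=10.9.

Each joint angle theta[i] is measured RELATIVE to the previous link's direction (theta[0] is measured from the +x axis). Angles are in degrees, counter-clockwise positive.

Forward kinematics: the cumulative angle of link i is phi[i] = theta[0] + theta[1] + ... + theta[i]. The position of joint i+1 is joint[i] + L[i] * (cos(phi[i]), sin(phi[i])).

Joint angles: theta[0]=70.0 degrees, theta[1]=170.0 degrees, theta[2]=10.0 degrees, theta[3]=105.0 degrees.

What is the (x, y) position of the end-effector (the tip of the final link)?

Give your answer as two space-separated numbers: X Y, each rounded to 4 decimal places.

joint[0] = (0.0000, 0.0000)  (base)
link 0: phi[0] = 70 = 70 deg
  cos(70 deg) = 0.3420, sin(70 deg) = 0.9397
  joint[1] = (0.0000, 0.0000) + 6.7 * (0.3420, 0.9397) = (0.0000 + 2.2915, 0.0000 + 6.2959) = (2.2915, 6.2959)
link 1: phi[1] = 70 + 170 = 240 deg
  cos(240 deg) = -0.5000, sin(240 deg) = -0.8660
  joint[2] = (2.2915, 6.2959) + 5.8 * (-0.5000, -0.8660) = (2.2915 + -2.9000, 6.2959 + -5.0229) = (-0.6085, 1.2730)
link 2: phi[2] = 70 + 170 + 10 = 250 deg
  cos(250 deg) = -0.3420, sin(250 deg) = -0.9397
  joint[3] = (-0.6085, 1.2730) + 5.2 * (-0.3420, -0.9397) = (-0.6085 + -1.7785, 1.2730 + -4.8864) = (-2.3870, -3.6134)
link 3: phi[3] = 70 + 170 + 10 + 105 = 355 deg
  cos(355 deg) = 0.9962, sin(355 deg) = -0.0872
  joint[4] = (-2.3870, -3.6134) + 10.9 * (0.9962, -0.0872) = (-2.3870 + 10.8585, -3.6134 + -0.9500) = (8.4716, -4.5634)
End effector: (8.4716, -4.5634)

Answer: 8.4716 -4.5634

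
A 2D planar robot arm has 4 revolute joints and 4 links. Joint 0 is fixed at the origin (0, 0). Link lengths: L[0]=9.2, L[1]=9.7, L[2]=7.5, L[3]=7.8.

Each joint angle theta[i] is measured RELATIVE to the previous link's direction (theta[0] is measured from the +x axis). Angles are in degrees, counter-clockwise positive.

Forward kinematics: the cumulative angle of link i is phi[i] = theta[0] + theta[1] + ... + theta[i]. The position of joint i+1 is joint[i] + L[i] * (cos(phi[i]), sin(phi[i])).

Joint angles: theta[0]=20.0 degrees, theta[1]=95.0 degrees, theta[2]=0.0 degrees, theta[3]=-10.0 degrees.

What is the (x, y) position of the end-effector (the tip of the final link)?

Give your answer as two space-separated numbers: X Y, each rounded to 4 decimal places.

Answer: -0.6427 26.2693

Derivation:
joint[0] = (0.0000, 0.0000)  (base)
link 0: phi[0] = 20 = 20 deg
  cos(20 deg) = 0.9397, sin(20 deg) = 0.3420
  joint[1] = (0.0000, 0.0000) + 9.2 * (0.9397, 0.3420) = (0.0000 + 8.6452, 0.0000 + 3.1466) = (8.6452, 3.1466)
link 1: phi[1] = 20 + 95 = 115 deg
  cos(115 deg) = -0.4226, sin(115 deg) = 0.9063
  joint[2] = (8.6452, 3.1466) + 9.7 * (-0.4226, 0.9063) = (8.6452 + -4.0994, 3.1466 + 8.7912) = (4.5458, 11.9378)
link 2: phi[2] = 20 + 95 + 0 = 115 deg
  cos(115 deg) = -0.4226, sin(115 deg) = 0.9063
  joint[3] = (4.5458, 11.9378) + 7.5 * (-0.4226, 0.9063) = (4.5458 + -3.1696, 11.9378 + 6.7973) = (1.3761, 18.7351)
link 3: phi[3] = 20 + 95 + 0 + -10 = 105 deg
  cos(105 deg) = -0.2588, sin(105 deg) = 0.9659
  joint[4] = (1.3761, 18.7351) + 7.8 * (-0.2588, 0.9659) = (1.3761 + -2.0188, 18.7351 + 7.5342) = (-0.6427, 26.2693)
End effector: (-0.6427, 26.2693)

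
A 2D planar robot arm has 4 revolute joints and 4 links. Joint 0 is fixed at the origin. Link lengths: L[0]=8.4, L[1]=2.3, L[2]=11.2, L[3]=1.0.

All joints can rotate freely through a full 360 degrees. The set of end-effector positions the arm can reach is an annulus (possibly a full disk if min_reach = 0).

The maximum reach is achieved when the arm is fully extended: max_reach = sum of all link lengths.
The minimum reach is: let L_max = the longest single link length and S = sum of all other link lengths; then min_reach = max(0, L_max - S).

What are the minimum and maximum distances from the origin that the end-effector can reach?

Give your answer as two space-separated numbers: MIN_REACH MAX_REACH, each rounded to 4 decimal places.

Answer: 0.0000 22.9000

Derivation:
Link lengths: [8.4, 2.3, 11.2, 1.0]
max_reach = 8.4 + 2.3 + 11.2 + 1 = 22.9
L_max = max([8.4, 2.3, 11.2, 1.0]) = 11.2
S (sum of others) = 22.9 - 11.2 = 11.7
min_reach = max(0, 11.2 - 11.7) = max(0, -0.5) = 0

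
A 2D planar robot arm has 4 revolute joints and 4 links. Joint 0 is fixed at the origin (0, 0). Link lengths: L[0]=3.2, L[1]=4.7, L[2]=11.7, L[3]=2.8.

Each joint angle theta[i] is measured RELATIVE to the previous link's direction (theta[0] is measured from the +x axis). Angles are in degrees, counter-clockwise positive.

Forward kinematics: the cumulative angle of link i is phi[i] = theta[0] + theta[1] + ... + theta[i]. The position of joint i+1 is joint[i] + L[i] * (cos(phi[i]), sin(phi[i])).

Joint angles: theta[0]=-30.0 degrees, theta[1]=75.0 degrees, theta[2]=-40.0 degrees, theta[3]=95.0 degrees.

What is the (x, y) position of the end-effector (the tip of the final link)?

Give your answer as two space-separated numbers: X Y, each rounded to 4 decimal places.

Answer: 17.2639 5.5006

Derivation:
joint[0] = (0.0000, 0.0000)  (base)
link 0: phi[0] = -30 = -30 deg
  cos(-30 deg) = 0.8660, sin(-30 deg) = -0.5000
  joint[1] = (0.0000, 0.0000) + 3.2 * (0.8660, -0.5000) = (0.0000 + 2.7713, 0.0000 + -1.6000) = (2.7713, -1.6000)
link 1: phi[1] = -30 + 75 = 45 deg
  cos(45 deg) = 0.7071, sin(45 deg) = 0.7071
  joint[2] = (2.7713, -1.6000) + 4.7 * (0.7071, 0.7071) = (2.7713 + 3.3234, -1.6000 + 3.3234) = (6.0947, 1.7234)
link 2: phi[2] = -30 + 75 + -40 = 5 deg
  cos(5 deg) = 0.9962, sin(5 deg) = 0.0872
  joint[3] = (6.0947, 1.7234) + 11.7 * (0.9962, 0.0872) = (6.0947 + 11.6555, 1.7234 + 1.0197) = (17.7502, 2.7431)
link 3: phi[3] = -30 + 75 + -40 + 95 = 100 deg
  cos(100 deg) = -0.1736, sin(100 deg) = 0.9848
  joint[4] = (17.7502, 2.7431) + 2.8 * (-0.1736, 0.9848) = (17.7502 + -0.4862, 2.7431 + 2.7575) = (17.2639, 5.5006)
End effector: (17.2639, 5.5006)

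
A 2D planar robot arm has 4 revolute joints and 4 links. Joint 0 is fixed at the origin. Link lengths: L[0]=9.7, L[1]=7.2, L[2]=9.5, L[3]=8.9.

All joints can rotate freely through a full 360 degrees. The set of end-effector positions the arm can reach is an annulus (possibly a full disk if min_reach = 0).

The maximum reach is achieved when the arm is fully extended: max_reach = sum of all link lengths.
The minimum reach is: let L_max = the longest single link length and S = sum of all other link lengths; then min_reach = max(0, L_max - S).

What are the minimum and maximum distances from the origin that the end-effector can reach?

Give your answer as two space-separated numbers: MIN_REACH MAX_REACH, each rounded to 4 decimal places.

Answer: 0.0000 35.3000

Derivation:
Link lengths: [9.7, 7.2, 9.5, 8.9]
max_reach = 9.7 + 7.2 + 9.5 + 8.9 = 35.3
L_max = max([9.7, 7.2, 9.5, 8.9]) = 9.7
S (sum of others) = 35.3 - 9.7 = 25.6
min_reach = max(0, 9.7 - 25.6) = max(0, -15.9) = 0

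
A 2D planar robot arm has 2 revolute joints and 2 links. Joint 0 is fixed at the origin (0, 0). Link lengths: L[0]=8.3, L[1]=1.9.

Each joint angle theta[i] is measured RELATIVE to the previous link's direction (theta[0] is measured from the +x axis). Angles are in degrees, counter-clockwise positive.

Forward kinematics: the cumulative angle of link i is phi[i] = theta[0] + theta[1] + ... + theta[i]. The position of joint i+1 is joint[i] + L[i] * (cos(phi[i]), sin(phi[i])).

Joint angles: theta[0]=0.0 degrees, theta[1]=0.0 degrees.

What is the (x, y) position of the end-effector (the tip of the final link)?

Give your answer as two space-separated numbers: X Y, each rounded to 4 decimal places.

Answer: 10.2000 0.0000

Derivation:
joint[0] = (0.0000, 0.0000)  (base)
link 0: phi[0] = 0 = 0 deg
  cos(0 deg) = 1.0000, sin(0 deg) = 0.0000
  joint[1] = (0.0000, 0.0000) + 8.3 * (1.0000, 0.0000) = (0.0000 + 8.3000, 0.0000 + 0.0000) = (8.3000, 0.0000)
link 1: phi[1] = 0 + 0 = 0 deg
  cos(0 deg) = 1.0000, sin(0 deg) = 0.0000
  joint[2] = (8.3000, 0.0000) + 1.9 * (1.0000, 0.0000) = (8.3000 + 1.9000, 0.0000 + 0.0000) = (10.2000, 0.0000)
End effector: (10.2000, 0.0000)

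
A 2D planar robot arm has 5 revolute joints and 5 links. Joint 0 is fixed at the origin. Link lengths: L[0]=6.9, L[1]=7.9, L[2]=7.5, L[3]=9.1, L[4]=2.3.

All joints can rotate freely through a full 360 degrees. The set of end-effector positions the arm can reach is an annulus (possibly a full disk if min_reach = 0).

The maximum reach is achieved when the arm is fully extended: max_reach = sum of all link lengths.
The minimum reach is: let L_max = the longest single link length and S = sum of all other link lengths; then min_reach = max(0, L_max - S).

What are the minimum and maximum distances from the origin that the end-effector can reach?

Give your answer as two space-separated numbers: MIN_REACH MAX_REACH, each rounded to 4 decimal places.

Answer: 0.0000 33.7000

Derivation:
Link lengths: [6.9, 7.9, 7.5, 9.1, 2.3]
max_reach = 6.9 + 7.9 + 7.5 + 9.1 + 2.3 = 33.7
L_max = max([6.9, 7.9, 7.5, 9.1, 2.3]) = 9.1
S (sum of others) = 33.7 - 9.1 = 24.6
min_reach = max(0, 9.1 - 24.6) = max(0, -15.5) = 0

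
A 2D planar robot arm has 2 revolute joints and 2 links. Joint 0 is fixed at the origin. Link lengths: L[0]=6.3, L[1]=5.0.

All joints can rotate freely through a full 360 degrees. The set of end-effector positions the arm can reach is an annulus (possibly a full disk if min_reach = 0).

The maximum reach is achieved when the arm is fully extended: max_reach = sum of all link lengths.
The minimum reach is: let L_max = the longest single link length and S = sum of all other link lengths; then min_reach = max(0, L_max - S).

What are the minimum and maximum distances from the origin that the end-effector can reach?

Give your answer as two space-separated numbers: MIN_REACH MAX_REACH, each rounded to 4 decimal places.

Answer: 1.3000 11.3000

Derivation:
Link lengths: [6.3, 5.0]
max_reach = 6.3 + 5 = 11.3
L_max = max([6.3, 5.0]) = 6.3
S (sum of others) = 11.3 - 6.3 = 5
min_reach = max(0, 6.3 - 5) = max(0, 1.3) = 1.3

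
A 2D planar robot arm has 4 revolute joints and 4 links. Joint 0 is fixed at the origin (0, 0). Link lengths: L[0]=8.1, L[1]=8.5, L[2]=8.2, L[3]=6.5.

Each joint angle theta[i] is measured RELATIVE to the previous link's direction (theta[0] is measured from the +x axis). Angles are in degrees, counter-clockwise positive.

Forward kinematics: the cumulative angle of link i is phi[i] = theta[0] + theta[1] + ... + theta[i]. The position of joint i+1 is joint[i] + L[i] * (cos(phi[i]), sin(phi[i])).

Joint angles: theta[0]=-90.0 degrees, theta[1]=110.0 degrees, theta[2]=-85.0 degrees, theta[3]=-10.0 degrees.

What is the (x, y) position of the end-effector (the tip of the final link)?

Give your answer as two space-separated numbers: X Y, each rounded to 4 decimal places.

Answer: 13.1352 -18.9031

Derivation:
joint[0] = (0.0000, 0.0000)  (base)
link 0: phi[0] = -90 = -90 deg
  cos(-90 deg) = 0.0000, sin(-90 deg) = -1.0000
  joint[1] = (0.0000, 0.0000) + 8.1 * (0.0000, -1.0000) = (0.0000 + 0.0000, 0.0000 + -8.1000) = (0.0000, -8.1000)
link 1: phi[1] = -90 + 110 = 20 deg
  cos(20 deg) = 0.9397, sin(20 deg) = 0.3420
  joint[2] = (0.0000, -8.1000) + 8.5 * (0.9397, 0.3420) = (0.0000 + 7.9874, -8.1000 + 2.9072) = (7.9874, -5.1928)
link 2: phi[2] = -90 + 110 + -85 = -65 deg
  cos(-65 deg) = 0.4226, sin(-65 deg) = -0.9063
  joint[3] = (7.9874, -5.1928) + 8.2 * (0.4226, -0.9063) = (7.9874 + 3.4655, -5.1928 + -7.4317) = (11.4529, -12.6246)
link 3: phi[3] = -90 + 110 + -85 + -10 = -75 deg
  cos(-75 deg) = 0.2588, sin(-75 deg) = -0.9659
  joint[4] = (11.4529, -12.6246) + 6.5 * (0.2588, -0.9659) = (11.4529 + 1.6823, -12.6246 + -6.2785) = (13.1352, -18.9031)
End effector: (13.1352, -18.9031)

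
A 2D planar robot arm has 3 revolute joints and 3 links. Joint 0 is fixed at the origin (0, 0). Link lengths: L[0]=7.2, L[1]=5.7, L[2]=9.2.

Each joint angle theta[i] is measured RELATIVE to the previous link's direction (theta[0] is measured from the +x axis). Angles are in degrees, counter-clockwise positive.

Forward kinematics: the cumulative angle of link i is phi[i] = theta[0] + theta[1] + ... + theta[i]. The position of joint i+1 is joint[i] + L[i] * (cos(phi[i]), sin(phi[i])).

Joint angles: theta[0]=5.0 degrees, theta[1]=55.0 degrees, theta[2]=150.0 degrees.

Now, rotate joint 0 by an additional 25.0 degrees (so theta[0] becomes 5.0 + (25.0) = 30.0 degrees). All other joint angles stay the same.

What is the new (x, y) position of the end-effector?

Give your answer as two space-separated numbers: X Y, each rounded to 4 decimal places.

Answer: 1.4553 1.7421

Derivation:
joint[0] = (0.0000, 0.0000)  (base)
link 0: phi[0] = 30 = 30 deg
  cos(30 deg) = 0.8660, sin(30 deg) = 0.5000
  joint[1] = (0.0000, 0.0000) + 7.2 * (0.8660, 0.5000) = (0.0000 + 6.2354, 0.0000 + 3.6000) = (6.2354, 3.6000)
link 1: phi[1] = 30 + 55 = 85 deg
  cos(85 deg) = 0.0872, sin(85 deg) = 0.9962
  joint[2] = (6.2354, 3.6000) + 5.7 * (0.0872, 0.9962) = (6.2354 + 0.4968, 3.6000 + 5.6783) = (6.7322, 9.2783)
link 2: phi[2] = 30 + 55 + 150 = 235 deg
  cos(235 deg) = -0.5736, sin(235 deg) = -0.8192
  joint[3] = (6.7322, 9.2783) + 9.2 * (-0.5736, -0.8192) = (6.7322 + -5.2769, 9.2783 + -7.5362) = (1.4553, 1.7421)
End effector: (1.4553, 1.7421)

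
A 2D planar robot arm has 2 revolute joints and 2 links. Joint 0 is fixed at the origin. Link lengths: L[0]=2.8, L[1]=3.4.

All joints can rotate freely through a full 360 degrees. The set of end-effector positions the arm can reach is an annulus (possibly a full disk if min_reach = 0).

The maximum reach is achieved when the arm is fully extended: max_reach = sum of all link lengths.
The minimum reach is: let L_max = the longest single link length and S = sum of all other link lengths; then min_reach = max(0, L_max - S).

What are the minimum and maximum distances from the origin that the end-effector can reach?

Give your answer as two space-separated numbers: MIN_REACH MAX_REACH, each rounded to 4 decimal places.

Answer: 0.6000 6.2000

Derivation:
Link lengths: [2.8, 3.4]
max_reach = 2.8 + 3.4 = 6.2
L_max = max([2.8, 3.4]) = 3.4
S (sum of others) = 6.2 - 3.4 = 2.8
min_reach = max(0, 3.4 - 2.8) = max(0, 0.6) = 0.6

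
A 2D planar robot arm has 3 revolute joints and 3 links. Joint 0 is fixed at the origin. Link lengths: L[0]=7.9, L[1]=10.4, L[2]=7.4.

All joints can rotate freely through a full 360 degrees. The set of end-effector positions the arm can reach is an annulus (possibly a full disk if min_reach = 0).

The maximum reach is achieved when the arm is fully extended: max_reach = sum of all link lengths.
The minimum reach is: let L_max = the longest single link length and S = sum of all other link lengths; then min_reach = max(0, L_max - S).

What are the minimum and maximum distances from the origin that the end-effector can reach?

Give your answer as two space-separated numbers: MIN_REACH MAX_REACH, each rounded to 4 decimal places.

Link lengths: [7.9, 10.4, 7.4]
max_reach = 7.9 + 10.4 + 7.4 = 25.7
L_max = max([7.9, 10.4, 7.4]) = 10.4
S (sum of others) = 25.7 - 10.4 = 15.3
min_reach = max(0, 10.4 - 15.3) = max(0, -4.9) = 0

Answer: 0.0000 25.7000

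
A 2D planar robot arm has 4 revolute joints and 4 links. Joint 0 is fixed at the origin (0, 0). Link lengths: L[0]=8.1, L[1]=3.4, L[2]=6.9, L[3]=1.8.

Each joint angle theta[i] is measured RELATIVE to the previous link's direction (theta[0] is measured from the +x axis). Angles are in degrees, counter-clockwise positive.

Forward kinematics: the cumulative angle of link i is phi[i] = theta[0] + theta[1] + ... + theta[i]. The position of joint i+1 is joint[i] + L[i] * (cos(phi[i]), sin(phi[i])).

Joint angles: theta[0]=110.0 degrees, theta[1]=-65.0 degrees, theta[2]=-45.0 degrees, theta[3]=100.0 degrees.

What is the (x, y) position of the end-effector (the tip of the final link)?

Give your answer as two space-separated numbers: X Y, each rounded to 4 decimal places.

joint[0] = (0.0000, 0.0000)  (base)
link 0: phi[0] = 110 = 110 deg
  cos(110 deg) = -0.3420, sin(110 deg) = 0.9397
  joint[1] = (0.0000, 0.0000) + 8.1 * (-0.3420, 0.9397) = (0.0000 + -2.7704, 0.0000 + 7.6115) = (-2.7704, 7.6115)
link 1: phi[1] = 110 + -65 = 45 deg
  cos(45 deg) = 0.7071, sin(45 deg) = 0.7071
  joint[2] = (-2.7704, 7.6115) + 3.4 * (0.7071, 0.7071) = (-2.7704 + 2.4042, 7.6115 + 2.4042) = (-0.3662, 10.0157)
link 2: phi[2] = 110 + -65 + -45 = 0 deg
  cos(0 deg) = 1.0000, sin(0 deg) = 0.0000
  joint[3] = (-0.3662, 10.0157) + 6.9 * (1.0000, 0.0000) = (-0.3662 + 6.9000, 10.0157 + 0.0000) = (6.5338, 10.0157)
link 3: phi[3] = 110 + -65 + -45 + 100 = 100 deg
  cos(100 deg) = -0.1736, sin(100 deg) = 0.9848
  joint[4] = (6.5338, 10.0157) + 1.8 * (-0.1736, 0.9848) = (6.5338 + -0.3126, 10.0157 + 1.7727) = (6.2212, 11.7883)
End effector: (6.2212, 11.7883)

Answer: 6.2212 11.7883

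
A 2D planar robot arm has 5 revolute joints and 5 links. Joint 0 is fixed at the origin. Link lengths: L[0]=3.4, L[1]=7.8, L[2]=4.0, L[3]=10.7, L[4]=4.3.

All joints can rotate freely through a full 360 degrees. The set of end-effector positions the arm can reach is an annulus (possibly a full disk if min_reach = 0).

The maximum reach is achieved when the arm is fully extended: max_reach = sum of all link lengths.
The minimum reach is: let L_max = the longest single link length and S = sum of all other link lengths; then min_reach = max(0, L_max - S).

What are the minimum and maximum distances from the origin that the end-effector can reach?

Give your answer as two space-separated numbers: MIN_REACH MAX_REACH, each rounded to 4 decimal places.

Answer: 0.0000 30.2000

Derivation:
Link lengths: [3.4, 7.8, 4.0, 10.7, 4.3]
max_reach = 3.4 + 7.8 + 4 + 10.7 + 4.3 = 30.2
L_max = max([3.4, 7.8, 4.0, 10.7, 4.3]) = 10.7
S (sum of others) = 30.2 - 10.7 = 19.5
min_reach = max(0, 10.7 - 19.5) = max(0, -8.8) = 0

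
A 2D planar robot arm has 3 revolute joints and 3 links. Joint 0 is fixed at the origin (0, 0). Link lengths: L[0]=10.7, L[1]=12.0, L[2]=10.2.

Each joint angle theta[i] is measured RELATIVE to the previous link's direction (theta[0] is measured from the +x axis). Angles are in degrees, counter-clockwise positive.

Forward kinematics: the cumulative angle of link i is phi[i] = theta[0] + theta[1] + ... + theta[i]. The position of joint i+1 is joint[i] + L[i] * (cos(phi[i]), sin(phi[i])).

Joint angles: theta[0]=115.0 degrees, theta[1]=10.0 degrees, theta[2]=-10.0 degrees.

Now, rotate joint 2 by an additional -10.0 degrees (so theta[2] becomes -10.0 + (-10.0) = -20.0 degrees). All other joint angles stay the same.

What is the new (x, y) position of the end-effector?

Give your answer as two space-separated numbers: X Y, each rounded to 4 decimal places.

joint[0] = (0.0000, 0.0000)  (base)
link 0: phi[0] = 115 = 115 deg
  cos(115 deg) = -0.4226, sin(115 deg) = 0.9063
  joint[1] = (0.0000, 0.0000) + 10.7 * (-0.4226, 0.9063) = (0.0000 + -4.5220, 0.0000 + 9.6975) = (-4.5220, 9.6975)
link 1: phi[1] = 115 + 10 = 125 deg
  cos(125 deg) = -0.5736, sin(125 deg) = 0.8192
  joint[2] = (-4.5220, 9.6975) + 12 * (-0.5736, 0.8192) = (-4.5220 + -6.8829, 9.6975 + 9.8298) = (-11.4049, 19.5273)
link 2: phi[2] = 115 + 10 + -20 = 105 deg
  cos(105 deg) = -0.2588, sin(105 deg) = 0.9659
  joint[3] = (-11.4049, 19.5273) + 10.2 * (-0.2588, 0.9659) = (-11.4049 + -2.6400, 19.5273 + 9.8524) = (-14.0449, 29.3798)
End effector: (-14.0449, 29.3798)

Answer: -14.0449 29.3798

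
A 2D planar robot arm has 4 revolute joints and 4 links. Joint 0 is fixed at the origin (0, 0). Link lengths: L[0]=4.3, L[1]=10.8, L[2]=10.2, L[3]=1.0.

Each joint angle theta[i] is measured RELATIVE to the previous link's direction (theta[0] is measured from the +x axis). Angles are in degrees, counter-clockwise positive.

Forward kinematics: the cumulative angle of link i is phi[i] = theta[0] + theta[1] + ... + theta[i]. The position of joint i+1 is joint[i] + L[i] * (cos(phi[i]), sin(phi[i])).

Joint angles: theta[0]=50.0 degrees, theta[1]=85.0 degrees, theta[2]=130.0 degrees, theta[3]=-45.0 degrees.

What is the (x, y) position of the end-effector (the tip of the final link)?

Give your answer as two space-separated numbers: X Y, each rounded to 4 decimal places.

Answer: -6.5278 0.1268

Derivation:
joint[0] = (0.0000, 0.0000)  (base)
link 0: phi[0] = 50 = 50 deg
  cos(50 deg) = 0.6428, sin(50 deg) = 0.7660
  joint[1] = (0.0000, 0.0000) + 4.3 * (0.6428, 0.7660) = (0.0000 + 2.7640, 0.0000 + 3.2940) = (2.7640, 3.2940)
link 1: phi[1] = 50 + 85 = 135 deg
  cos(135 deg) = -0.7071, sin(135 deg) = 0.7071
  joint[2] = (2.7640, 3.2940) + 10.8 * (-0.7071, 0.7071) = (2.7640 + -7.6368, 3.2940 + 7.6368) = (-4.8728, 10.9307)
link 2: phi[2] = 50 + 85 + 130 = 265 deg
  cos(265 deg) = -0.0872, sin(265 deg) = -0.9962
  joint[3] = (-4.8728, 10.9307) + 10.2 * (-0.0872, -0.9962) = (-4.8728 + -0.8890, 10.9307 + -10.1612) = (-5.7618, 0.7696)
link 3: phi[3] = 50 + 85 + 130 + -45 = 220 deg
  cos(220 deg) = -0.7660, sin(220 deg) = -0.6428
  joint[4] = (-5.7618, 0.7696) + 1 * (-0.7660, -0.6428) = (-5.7618 + -0.7660, 0.7696 + -0.6428) = (-6.5278, 0.1268)
End effector: (-6.5278, 0.1268)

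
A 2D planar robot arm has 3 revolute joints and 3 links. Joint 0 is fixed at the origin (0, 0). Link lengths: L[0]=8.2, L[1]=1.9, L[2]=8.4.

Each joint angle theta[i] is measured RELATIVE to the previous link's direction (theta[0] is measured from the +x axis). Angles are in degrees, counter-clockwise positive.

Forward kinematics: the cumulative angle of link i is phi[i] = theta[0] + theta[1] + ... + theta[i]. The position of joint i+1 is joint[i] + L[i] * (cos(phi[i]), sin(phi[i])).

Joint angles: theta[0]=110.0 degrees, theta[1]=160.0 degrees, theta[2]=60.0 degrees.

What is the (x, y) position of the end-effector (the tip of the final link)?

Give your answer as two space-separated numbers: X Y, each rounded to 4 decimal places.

Answer: 4.4700 1.6055

Derivation:
joint[0] = (0.0000, 0.0000)  (base)
link 0: phi[0] = 110 = 110 deg
  cos(110 deg) = -0.3420, sin(110 deg) = 0.9397
  joint[1] = (0.0000, 0.0000) + 8.2 * (-0.3420, 0.9397) = (0.0000 + -2.8046, 0.0000 + 7.7055) = (-2.8046, 7.7055)
link 1: phi[1] = 110 + 160 = 270 deg
  cos(270 deg) = -0.0000, sin(270 deg) = -1.0000
  joint[2] = (-2.8046, 7.7055) + 1.9 * (-0.0000, -1.0000) = (-2.8046 + -0.0000, 7.7055 + -1.9000) = (-2.8046, 5.8055)
link 2: phi[2] = 110 + 160 + 60 = 330 deg
  cos(330 deg) = 0.8660, sin(330 deg) = -0.5000
  joint[3] = (-2.8046, 5.8055) + 8.4 * (0.8660, -0.5000) = (-2.8046 + 7.2746, 5.8055 + -4.2000) = (4.4700, 1.6055)
End effector: (4.4700, 1.6055)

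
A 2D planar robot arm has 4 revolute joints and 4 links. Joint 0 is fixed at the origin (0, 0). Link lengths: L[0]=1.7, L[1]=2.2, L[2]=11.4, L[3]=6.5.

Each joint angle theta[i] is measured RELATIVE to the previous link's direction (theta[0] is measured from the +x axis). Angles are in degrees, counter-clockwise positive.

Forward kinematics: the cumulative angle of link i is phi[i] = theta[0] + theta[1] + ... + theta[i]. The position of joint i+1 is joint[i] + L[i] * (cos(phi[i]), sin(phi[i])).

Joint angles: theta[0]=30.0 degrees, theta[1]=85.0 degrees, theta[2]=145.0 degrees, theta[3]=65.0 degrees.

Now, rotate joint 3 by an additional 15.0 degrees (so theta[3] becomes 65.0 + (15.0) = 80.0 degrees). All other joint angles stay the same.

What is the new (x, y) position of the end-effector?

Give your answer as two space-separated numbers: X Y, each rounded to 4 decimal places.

Answer: 4.6709 -10.6061

Derivation:
joint[0] = (0.0000, 0.0000)  (base)
link 0: phi[0] = 30 = 30 deg
  cos(30 deg) = 0.8660, sin(30 deg) = 0.5000
  joint[1] = (0.0000, 0.0000) + 1.7 * (0.8660, 0.5000) = (0.0000 + 1.4722, 0.0000 + 0.8500) = (1.4722, 0.8500)
link 1: phi[1] = 30 + 85 = 115 deg
  cos(115 deg) = -0.4226, sin(115 deg) = 0.9063
  joint[2] = (1.4722, 0.8500) + 2.2 * (-0.4226, 0.9063) = (1.4722 + -0.9298, 0.8500 + 1.9939) = (0.5425, 2.8439)
link 2: phi[2] = 30 + 85 + 145 = 260 deg
  cos(260 deg) = -0.1736, sin(260 deg) = -0.9848
  joint[3] = (0.5425, 2.8439) + 11.4 * (-0.1736, -0.9848) = (0.5425 + -1.9796, 2.8439 + -11.2268) = (-1.4371, -8.3829)
link 3: phi[3] = 30 + 85 + 145 + 80 = 340 deg
  cos(340 deg) = 0.9397, sin(340 deg) = -0.3420
  joint[4] = (-1.4371, -8.3829) + 6.5 * (0.9397, -0.3420) = (-1.4371 + 6.1080, -8.3829 + -2.2231) = (4.6709, -10.6061)
End effector: (4.6709, -10.6061)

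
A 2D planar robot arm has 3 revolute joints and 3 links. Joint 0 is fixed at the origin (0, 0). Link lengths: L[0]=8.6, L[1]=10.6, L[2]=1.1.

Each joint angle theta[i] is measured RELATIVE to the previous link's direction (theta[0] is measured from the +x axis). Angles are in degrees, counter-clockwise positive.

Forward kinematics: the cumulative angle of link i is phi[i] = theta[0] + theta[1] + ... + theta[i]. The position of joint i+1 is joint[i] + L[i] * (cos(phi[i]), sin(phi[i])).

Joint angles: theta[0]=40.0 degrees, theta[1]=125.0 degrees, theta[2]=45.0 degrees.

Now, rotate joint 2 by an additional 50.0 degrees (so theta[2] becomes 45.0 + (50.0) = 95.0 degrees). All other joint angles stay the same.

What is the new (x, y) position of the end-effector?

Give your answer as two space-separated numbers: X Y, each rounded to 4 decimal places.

joint[0] = (0.0000, 0.0000)  (base)
link 0: phi[0] = 40 = 40 deg
  cos(40 deg) = 0.7660, sin(40 deg) = 0.6428
  joint[1] = (0.0000, 0.0000) + 8.6 * (0.7660, 0.6428) = (0.0000 + 6.5880, 0.0000 + 5.5280) = (6.5880, 5.5280)
link 1: phi[1] = 40 + 125 = 165 deg
  cos(165 deg) = -0.9659, sin(165 deg) = 0.2588
  joint[2] = (6.5880, 5.5280) + 10.6 * (-0.9659, 0.2588) = (6.5880 + -10.2388, 5.5280 + 2.7435) = (-3.6508, 8.2715)
link 2: phi[2] = 40 + 125 + 95 = 260 deg
  cos(260 deg) = -0.1736, sin(260 deg) = -0.9848
  joint[3] = (-3.6508, 8.2715) + 1.1 * (-0.1736, -0.9848) = (-3.6508 + -0.1910, 8.2715 + -1.0833) = (-3.8418, 7.1882)
End effector: (-3.8418, 7.1882)

Answer: -3.8418 7.1882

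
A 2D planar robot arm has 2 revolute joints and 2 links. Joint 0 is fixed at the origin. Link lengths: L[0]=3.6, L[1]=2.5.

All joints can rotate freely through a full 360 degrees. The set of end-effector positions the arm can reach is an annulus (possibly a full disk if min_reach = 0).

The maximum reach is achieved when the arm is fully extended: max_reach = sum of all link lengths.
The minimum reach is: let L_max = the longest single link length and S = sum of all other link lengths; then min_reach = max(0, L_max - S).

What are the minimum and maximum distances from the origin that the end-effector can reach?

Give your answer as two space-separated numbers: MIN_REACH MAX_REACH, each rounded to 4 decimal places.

Answer: 1.1000 6.1000

Derivation:
Link lengths: [3.6, 2.5]
max_reach = 3.6 + 2.5 = 6.1
L_max = max([3.6, 2.5]) = 3.6
S (sum of others) = 6.1 - 3.6 = 2.5
min_reach = max(0, 3.6 - 2.5) = max(0, 1.1) = 1.1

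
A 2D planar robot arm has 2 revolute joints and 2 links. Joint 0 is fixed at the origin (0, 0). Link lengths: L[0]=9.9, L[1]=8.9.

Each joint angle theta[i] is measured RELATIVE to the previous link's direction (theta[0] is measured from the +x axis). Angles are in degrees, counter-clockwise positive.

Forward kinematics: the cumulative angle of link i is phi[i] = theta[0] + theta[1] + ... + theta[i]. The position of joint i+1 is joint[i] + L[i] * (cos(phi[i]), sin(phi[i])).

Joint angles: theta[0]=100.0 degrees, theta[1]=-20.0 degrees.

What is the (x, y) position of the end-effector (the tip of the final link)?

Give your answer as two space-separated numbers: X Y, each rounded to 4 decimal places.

Answer: -0.1736 18.5144

Derivation:
joint[0] = (0.0000, 0.0000)  (base)
link 0: phi[0] = 100 = 100 deg
  cos(100 deg) = -0.1736, sin(100 deg) = 0.9848
  joint[1] = (0.0000, 0.0000) + 9.9 * (-0.1736, 0.9848) = (0.0000 + -1.7191, 0.0000 + 9.7496) = (-1.7191, 9.7496)
link 1: phi[1] = 100 + -20 = 80 deg
  cos(80 deg) = 0.1736, sin(80 deg) = 0.9848
  joint[2] = (-1.7191, 9.7496) + 8.9 * (0.1736, 0.9848) = (-1.7191 + 1.5455, 9.7496 + 8.7648) = (-0.1736, 18.5144)
End effector: (-0.1736, 18.5144)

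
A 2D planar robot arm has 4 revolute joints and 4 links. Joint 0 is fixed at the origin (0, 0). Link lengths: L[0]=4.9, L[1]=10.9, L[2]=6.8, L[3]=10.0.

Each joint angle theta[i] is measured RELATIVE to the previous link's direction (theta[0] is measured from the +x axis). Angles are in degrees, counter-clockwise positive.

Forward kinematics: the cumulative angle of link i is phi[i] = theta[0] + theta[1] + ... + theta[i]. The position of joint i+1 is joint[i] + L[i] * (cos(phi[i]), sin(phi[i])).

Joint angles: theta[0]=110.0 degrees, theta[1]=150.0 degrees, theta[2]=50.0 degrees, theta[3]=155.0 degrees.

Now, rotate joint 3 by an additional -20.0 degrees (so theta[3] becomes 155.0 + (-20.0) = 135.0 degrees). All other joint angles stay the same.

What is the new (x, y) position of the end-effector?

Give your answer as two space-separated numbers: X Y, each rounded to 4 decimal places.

Answer: 1.6738 -1.3771

Derivation:
joint[0] = (0.0000, 0.0000)  (base)
link 0: phi[0] = 110 = 110 deg
  cos(110 deg) = -0.3420, sin(110 deg) = 0.9397
  joint[1] = (0.0000, 0.0000) + 4.9 * (-0.3420, 0.9397) = (0.0000 + -1.6759, 0.0000 + 4.6045) = (-1.6759, 4.6045)
link 1: phi[1] = 110 + 150 = 260 deg
  cos(260 deg) = -0.1736, sin(260 deg) = -0.9848
  joint[2] = (-1.6759, 4.6045) + 10.9 * (-0.1736, -0.9848) = (-1.6759 + -1.8928, 4.6045 + -10.7344) = (-3.5687, -6.1299)
link 2: phi[2] = 110 + 150 + 50 = 310 deg
  cos(310 deg) = 0.6428, sin(310 deg) = -0.7660
  joint[3] = (-3.5687, -6.1299) + 6.8 * (0.6428, -0.7660) = (-3.5687 + 4.3710, -6.1299 + -5.2091) = (0.8023, -11.3390)
link 3: phi[3] = 110 + 150 + 50 + 135 = 445 deg
  cos(445 deg) = 0.0872, sin(445 deg) = 0.9962
  joint[4] = (0.8023, -11.3390) + 10 * (0.0872, 0.9962) = (0.8023 + 0.8716, -11.3390 + 9.9619) = (1.6738, -1.3771)
End effector: (1.6738, -1.3771)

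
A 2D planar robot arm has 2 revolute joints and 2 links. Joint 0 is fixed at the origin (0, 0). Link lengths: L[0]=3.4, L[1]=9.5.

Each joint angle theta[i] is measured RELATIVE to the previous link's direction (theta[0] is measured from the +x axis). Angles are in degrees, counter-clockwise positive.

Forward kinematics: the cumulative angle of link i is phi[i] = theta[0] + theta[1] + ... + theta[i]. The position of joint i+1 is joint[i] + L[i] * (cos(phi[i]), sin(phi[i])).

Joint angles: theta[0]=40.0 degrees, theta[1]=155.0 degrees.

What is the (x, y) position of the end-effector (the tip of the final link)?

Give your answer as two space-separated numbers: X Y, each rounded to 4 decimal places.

Answer: -6.5717 -0.2733

Derivation:
joint[0] = (0.0000, 0.0000)  (base)
link 0: phi[0] = 40 = 40 deg
  cos(40 deg) = 0.7660, sin(40 deg) = 0.6428
  joint[1] = (0.0000, 0.0000) + 3.4 * (0.7660, 0.6428) = (0.0000 + 2.6046, 0.0000 + 2.1855) = (2.6046, 2.1855)
link 1: phi[1] = 40 + 155 = 195 deg
  cos(195 deg) = -0.9659, sin(195 deg) = -0.2588
  joint[2] = (2.6046, 2.1855) + 9.5 * (-0.9659, -0.2588) = (2.6046 + -9.1763, 2.1855 + -2.4588) = (-6.5717, -0.2733)
End effector: (-6.5717, -0.2733)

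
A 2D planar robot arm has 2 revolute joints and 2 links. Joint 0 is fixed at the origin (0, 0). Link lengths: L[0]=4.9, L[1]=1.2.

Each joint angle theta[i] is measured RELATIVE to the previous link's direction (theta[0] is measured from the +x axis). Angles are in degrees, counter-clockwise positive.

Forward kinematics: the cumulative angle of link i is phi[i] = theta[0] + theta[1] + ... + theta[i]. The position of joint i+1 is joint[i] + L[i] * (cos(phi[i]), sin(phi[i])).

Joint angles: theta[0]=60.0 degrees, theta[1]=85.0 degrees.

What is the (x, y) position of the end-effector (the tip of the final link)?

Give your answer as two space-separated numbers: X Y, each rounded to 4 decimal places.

joint[0] = (0.0000, 0.0000)  (base)
link 0: phi[0] = 60 = 60 deg
  cos(60 deg) = 0.5000, sin(60 deg) = 0.8660
  joint[1] = (0.0000, 0.0000) + 4.9 * (0.5000, 0.8660) = (0.0000 + 2.4500, 0.0000 + 4.2435) = (2.4500, 4.2435)
link 1: phi[1] = 60 + 85 = 145 deg
  cos(145 deg) = -0.8192, sin(145 deg) = 0.5736
  joint[2] = (2.4500, 4.2435) + 1.2 * (-0.8192, 0.5736) = (2.4500 + -0.9830, 4.2435 + 0.6883) = (1.4670, 4.9318)
End effector: (1.4670, 4.9318)

Answer: 1.4670 4.9318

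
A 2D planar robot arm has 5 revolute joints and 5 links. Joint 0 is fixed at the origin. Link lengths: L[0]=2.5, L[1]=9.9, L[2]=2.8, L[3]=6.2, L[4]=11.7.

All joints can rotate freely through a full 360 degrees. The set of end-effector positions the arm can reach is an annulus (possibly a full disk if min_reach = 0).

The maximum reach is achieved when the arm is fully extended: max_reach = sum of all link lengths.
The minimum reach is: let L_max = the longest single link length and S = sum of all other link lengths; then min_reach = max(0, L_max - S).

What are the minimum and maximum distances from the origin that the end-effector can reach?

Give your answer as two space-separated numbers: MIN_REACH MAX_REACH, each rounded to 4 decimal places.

Answer: 0.0000 33.1000

Derivation:
Link lengths: [2.5, 9.9, 2.8, 6.2, 11.7]
max_reach = 2.5 + 9.9 + 2.8 + 6.2 + 11.7 = 33.1
L_max = max([2.5, 9.9, 2.8, 6.2, 11.7]) = 11.7
S (sum of others) = 33.1 - 11.7 = 21.4
min_reach = max(0, 11.7 - 21.4) = max(0, -9.7) = 0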